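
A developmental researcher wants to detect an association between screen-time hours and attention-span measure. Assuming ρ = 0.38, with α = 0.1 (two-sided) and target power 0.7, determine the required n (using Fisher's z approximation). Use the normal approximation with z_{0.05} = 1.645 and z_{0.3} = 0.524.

Fisher's z: C = ½·ln((1+r)/(1−r)) = ½·ln(2.2258) = 0.4001.
n = ((z_{α/2} + z_β)/C)² + 3.
(1.645 + 0.524) / 0.4001 = 2.169 / 0.4001 = 5.421.
n = 5.421² + 3 = 29.39 + 3 = 32.4.
Round up.

n = 33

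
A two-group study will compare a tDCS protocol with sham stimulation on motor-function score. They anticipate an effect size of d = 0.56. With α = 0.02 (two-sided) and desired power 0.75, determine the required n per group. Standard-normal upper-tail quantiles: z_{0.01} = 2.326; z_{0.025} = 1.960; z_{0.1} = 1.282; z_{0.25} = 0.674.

n = 58 per group

For two independent groups with equal n: n = 2·((z_{α/2} + z_β) / d)².
z_{α/2} + z_β = 2.326 + 0.674 = 3.000.
n = 2 × (3.000 / 0.56)² = 2 × 5.357² = 2 × 28.70 = 57.4.
Round up to the next whole participant.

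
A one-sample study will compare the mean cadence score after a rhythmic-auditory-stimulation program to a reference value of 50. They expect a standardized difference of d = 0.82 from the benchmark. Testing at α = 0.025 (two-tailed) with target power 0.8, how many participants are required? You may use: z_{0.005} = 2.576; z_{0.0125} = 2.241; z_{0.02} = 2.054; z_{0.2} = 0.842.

For a one-sample test: n = ((z_{α/2} + z_β) / d)².
z_{α/2} + z_β = 2.241 + 0.842 = 3.083.
n = (3.083 / 0.82)² = 3.760² = 14.14.
Round up.

n = 15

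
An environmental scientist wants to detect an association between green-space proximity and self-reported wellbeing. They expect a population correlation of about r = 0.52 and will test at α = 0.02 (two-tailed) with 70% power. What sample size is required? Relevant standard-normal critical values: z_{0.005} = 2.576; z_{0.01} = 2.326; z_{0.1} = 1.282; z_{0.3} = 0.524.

n = 28

Fisher's z: C = ½·ln((1+r)/(1−r)) = ½·ln(3.1667) = 0.5763.
n = ((z_{α/2} + z_β)/C)² + 3.
(2.326 + 0.524) / 0.5763 = 2.850 / 0.5763 = 4.945.
n = 4.945² + 3 = 24.46 + 3 = 27.5.
Round up.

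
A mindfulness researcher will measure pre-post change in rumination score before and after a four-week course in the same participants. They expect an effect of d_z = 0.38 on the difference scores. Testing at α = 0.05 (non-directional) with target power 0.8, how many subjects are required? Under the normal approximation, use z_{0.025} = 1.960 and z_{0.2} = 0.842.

For a paired (one-sample on differences) test: n = ((z_{α/2} + z_β) / d)².
z_{α/2} + z_β = 1.960 + 0.842 = 2.802.
n = (2.802 / 0.38)² = 7.374² = 54.37.
Round up.

n = 55 pairs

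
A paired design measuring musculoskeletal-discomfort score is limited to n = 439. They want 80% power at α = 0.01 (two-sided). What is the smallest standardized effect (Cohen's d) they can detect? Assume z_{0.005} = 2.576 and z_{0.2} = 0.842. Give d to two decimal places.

d_min ≈ 0.16

For a single sample (or paired design) of n = 439: d_min = (z_{α/2} + z_β)/√n.
z-sum = 2.576 + 0.842 = 3.418.
d_min = 3.418 / √439 = 3.418 / 20.952 = 0.163.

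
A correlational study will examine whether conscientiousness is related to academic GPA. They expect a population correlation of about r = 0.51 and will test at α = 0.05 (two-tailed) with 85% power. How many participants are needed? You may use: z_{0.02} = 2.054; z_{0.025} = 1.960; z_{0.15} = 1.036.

n = 32

Fisher's z: C = ½·ln((1+r)/(1−r)) = ½·ln(3.0816) = 0.5627.
n = ((z_{α/2} + z_β)/C)² + 3.
(1.960 + 1.036) / 0.5627 = 2.996 / 0.5627 = 5.324.
n = 5.324² + 3 = 28.35 + 3 = 31.3.
Round up.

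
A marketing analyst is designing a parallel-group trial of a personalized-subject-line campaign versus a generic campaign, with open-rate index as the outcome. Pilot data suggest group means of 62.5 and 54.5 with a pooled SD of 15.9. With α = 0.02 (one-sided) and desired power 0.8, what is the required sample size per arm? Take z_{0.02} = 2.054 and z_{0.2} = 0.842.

n = 67 per group

Cohen's d = |M₁ − M₂| / SD_pooled = |62.5 − 54.5| / 15.9 = 8.0 / 15.9 = 0.503.
For two independent groups with equal n: n = 2·((z_{α} + z_β) / d)².
z_{α} + z_β = 2.054 + 0.842 = 2.896.
n = 2 × (2.896 / 0.503)² = 2 × 5.757² = 2 × 33.15 = 66.3.
Round up to the next whole participant.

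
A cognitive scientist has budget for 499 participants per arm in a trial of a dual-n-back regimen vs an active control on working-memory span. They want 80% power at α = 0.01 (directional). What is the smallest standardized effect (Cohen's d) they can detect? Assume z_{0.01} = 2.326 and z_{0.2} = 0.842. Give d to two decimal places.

d_min ≈ 0.20

For two independent groups of n = 499 each: d_min = (z_{α} + z_β)·√(2/n).
z-sum = 2.326 + 0.842 = 3.168.
d_min = 3.168 × √(2/499) = 3.168 × 0.0633 = 0.201.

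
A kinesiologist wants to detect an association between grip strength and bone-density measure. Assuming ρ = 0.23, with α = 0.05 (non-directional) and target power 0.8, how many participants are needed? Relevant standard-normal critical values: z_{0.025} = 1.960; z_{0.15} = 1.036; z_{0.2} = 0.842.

Fisher's z: C = ½·ln((1+r)/(1−r)) = ½·ln(1.5974) = 0.2342.
n = ((z_{α/2} + z_β)/C)² + 3.
(1.960 + 0.842) / 0.2342 = 2.802 / 0.2342 = 11.964.
n = 11.964² + 3 = 143.14 + 3 = 146.1.
Round up.

n = 147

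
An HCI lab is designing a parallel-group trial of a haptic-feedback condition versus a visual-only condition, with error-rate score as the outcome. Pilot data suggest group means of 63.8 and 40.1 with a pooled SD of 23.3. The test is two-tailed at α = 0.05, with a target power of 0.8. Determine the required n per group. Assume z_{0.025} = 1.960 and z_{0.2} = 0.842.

n = 16 per group

Cohen's d = |M₁ − M₂| / SD_pooled = |63.8 − 40.1| / 23.3 = 23.7 / 23.3 = 1.017.
For two independent groups with equal n: n = 2·((z_{α/2} + z_β) / d)².
z_{α/2} + z_β = 1.960 + 0.842 = 2.802.
n = 2 × (2.802 / 1.017)² = 2 × 2.755² = 2 × 7.59 = 15.2.
Round up to the next whole participant.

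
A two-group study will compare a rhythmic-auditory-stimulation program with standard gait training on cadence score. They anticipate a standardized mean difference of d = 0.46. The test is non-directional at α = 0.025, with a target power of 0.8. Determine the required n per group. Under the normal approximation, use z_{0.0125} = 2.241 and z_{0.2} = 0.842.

For two independent groups with equal n: n = 2·((z_{α/2} + z_β) / d)².
z_{α/2} + z_β = 2.241 + 0.842 = 3.083.
n = 2 × (3.083 / 0.46)² = 2 × 6.702² = 2 × 44.92 = 89.8.
Round up to the next whole participant.

n = 90 per group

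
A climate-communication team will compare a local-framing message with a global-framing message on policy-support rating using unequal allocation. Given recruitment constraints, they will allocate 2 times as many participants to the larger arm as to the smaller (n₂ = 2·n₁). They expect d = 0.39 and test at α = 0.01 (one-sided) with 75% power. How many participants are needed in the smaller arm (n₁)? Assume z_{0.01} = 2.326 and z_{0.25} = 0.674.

With allocation ratio k = n₂/n₁ = 2, Var(x̄₁−x̄₂) = σ²(1/n₁ + 1/(k·n₁)) = σ²·(k+1)/(k·n₁).
So n₁ = (1 + 1/k)·((z_{α} + z_β)/d)² = 1.500 × (3.000/0.39)².
n₁ = 1.500 × 59.17 = 88.8.
Round up: n₁ = 89, giving n₂ = 2 × 89 = 178.

n₁ = 89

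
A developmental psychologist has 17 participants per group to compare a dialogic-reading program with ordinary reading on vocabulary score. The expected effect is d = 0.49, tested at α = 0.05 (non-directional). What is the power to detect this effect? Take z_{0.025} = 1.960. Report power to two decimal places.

For two equal groups, power = Φ(d·√(n/2) − z_{α/2}).
d·√(n/2) = 0.49 × √(17/2) = 0.49 × 2.915 = 1.429.
z_β = 1.429 − 1.960 = -0.531.
Power = Φ(-0.531) = 0.298.

power ≈ 0.30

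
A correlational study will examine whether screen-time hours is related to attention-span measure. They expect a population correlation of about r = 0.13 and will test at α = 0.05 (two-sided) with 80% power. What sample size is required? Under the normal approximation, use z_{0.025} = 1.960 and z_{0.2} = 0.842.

Fisher's z: C = ½·ln((1+r)/(1−r)) = ½·ln(1.2989) = 0.1307.
n = ((z_{α/2} + z_β)/C)² + 3.
(1.960 + 0.842) / 0.1307 = 2.802 / 0.1307 = 21.438.
n = 21.438² + 3 = 459.61 + 3 = 462.6.
Round up.

n = 463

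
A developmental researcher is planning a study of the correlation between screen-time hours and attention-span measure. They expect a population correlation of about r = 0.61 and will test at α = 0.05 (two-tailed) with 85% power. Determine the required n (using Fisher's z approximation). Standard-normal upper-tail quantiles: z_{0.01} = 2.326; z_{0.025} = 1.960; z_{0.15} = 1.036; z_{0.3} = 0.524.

Fisher's z: C = ½·ln((1+r)/(1−r)) = ½·ln(4.1282) = 0.7089.
n = ((z_{α/2} + z_β)/C)² + 3.
(1.960 + 1.036) / 0.7089 = 2.996 / 0.7089 = 4.226.
n = 4.226² + 3 = 17.86 + 3 = 20.9.
Round up.

n = 21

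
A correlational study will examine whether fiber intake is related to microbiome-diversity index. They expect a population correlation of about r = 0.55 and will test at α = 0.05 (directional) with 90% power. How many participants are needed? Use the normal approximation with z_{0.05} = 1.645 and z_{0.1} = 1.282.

n = 26

Fisher's z: C = ½·ln((1+r)/(1−r)) = ½·ln(3.4444) = 0.6184.
n = ((z_{α} + z_β)/C)² + 3.
(1.645 + 1.282) / 0.6184 = 2.927 / 0.6184 = 4.733.
n = 4.733² + 3 = 22.40 + 3 = 25.4.
Round up.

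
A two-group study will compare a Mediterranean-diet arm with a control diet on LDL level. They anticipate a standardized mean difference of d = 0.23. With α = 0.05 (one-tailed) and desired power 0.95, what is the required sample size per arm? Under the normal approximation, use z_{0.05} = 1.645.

For two independent groups with equal n: n = 2·((z_{α} + z_β) / d)².
z_{α} + z_β = 1.645 + 1.645 = 3.290.
n = 2 × (3.290 / 0.23)² = 2 × 14.304² = 2 × 204.61 = 409.2.
Round up to the next whole participant.

n = 410 per group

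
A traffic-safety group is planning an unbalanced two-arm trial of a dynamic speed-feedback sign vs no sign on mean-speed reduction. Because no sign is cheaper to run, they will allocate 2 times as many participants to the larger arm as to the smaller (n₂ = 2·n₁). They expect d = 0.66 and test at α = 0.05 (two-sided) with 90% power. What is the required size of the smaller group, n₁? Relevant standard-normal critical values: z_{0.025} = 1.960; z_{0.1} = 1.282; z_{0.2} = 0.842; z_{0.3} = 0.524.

With allocation ratio k = n₂/n₁ = 2, Var(x̄₁−x̄₂) = σ²(1/n₁ + 1/(k·n₁)) = σ²·(k+1)/(k·n₁).
So n₁ = (1 + 1/k)·((z_{α/2} + z_β)/d)² = 1.500 × (3.242/0.66)².
n₁ = 1.500 × 24.13 = 36.2.
Round up: n₁ = 37, giving n₂ = 2 × 37 = 74.

n₁ = 37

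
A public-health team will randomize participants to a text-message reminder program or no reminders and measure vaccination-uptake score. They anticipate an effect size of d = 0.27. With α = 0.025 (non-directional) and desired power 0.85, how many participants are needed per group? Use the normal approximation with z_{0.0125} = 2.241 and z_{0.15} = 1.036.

For two independent groups with equal n: n = 2·((z_{α/2} + z_β) / d)².
z_{α/2} + z_β = 2.241 + 1.036 = 3.277.
n = 2 × (3.277 / 0.27)² = 2 × 12.137² = 2 × 147.31 = 294.6.
Round up to the next whole participant.

n = 295 per group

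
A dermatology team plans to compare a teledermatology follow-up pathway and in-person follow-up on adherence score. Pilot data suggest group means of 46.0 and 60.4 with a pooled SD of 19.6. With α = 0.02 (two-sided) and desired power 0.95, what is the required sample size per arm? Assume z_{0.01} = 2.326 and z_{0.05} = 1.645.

n = 59 per group

Cohen's d = |M₁ − M₂| / SD_pooled = |46.0 − 60.4| / 19.6 = 14.4 / 19.6 = 0.735.
For two independent groups with equal n: n = 2·((z_{α/2} + z_β) / d)².
z_{α/2} + z_β = 2.326 + 1.645 = 3.971.
n = 2 × (3.971 / 0.735)² = 2 × 5.403² = 2 × 29.19 = 58.4.
Round up to the next whole participant.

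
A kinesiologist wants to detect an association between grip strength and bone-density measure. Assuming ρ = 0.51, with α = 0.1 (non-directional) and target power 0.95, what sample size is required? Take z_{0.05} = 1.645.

n = 38

Fisher's z: C = ½·ln((1+r)/(1−r)) = ½·ln(3.0816) = 0.5627.
n = ((z_{α/2} + z_β)/C)² + 3.
(1.645 + 1.645) / 0.5627 = 3.290 / 0.5627 = 5.847.
n = 5.847² + 3 = 34.19 + 3 = 37.2.
Round up.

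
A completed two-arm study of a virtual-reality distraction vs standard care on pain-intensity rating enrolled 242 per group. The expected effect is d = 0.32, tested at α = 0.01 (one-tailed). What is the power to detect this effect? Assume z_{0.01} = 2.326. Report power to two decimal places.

For two equal groups, power = Φ(d·√(n/2) − z_{α}).
d·√(n/2) = 0.32 × √(242/2) = 0.32 × 11.000 = 3.520.
z_β = 3.520 − 2.326 = 1.194.
Power = Φ(1.194) = 0.884.

power ≈ 0.88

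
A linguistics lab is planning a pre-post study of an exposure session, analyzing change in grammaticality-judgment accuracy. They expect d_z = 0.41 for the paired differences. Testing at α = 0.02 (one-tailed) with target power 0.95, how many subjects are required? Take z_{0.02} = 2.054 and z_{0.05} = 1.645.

For a paired (one-sample on differences) test: n = ((z_{α} + z_β) / d)².
z_{α} + z_β = 2.054 + 1.645 = 3.699.
n = (3.699 / 0.41)² = 9.022² = 81.40.
Round up.

n = 82 pairs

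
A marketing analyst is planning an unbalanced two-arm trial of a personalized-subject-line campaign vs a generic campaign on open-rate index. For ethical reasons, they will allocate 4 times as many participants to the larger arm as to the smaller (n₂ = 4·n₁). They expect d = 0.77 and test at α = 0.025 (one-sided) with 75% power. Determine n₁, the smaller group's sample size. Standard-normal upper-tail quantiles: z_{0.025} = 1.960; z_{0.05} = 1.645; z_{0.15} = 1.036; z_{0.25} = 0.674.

With allocation ratio k = n₂/n₁ = 4, Var(x̄₁−x̄₂) = σ²(1/n₁ + 1/(k·n₁)) = σ²·(k+1)/(k·n₁).
So n₁ = (1 + 1/k)·((z_{α} + z_β)/d)² = 1.250 × (2.634/0.77)².
n₁ = 1.250 × 11.70 = 14.6.
Round up: n₁ = 15, giving n₂ = 4 × 15 = 60.

n₁ = 15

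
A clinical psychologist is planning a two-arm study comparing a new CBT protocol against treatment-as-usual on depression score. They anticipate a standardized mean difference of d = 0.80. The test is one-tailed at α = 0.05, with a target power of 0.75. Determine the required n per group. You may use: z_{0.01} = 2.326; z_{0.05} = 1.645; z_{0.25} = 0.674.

n = 17 per group

For two independent groups with equal n: n = 2·((z_{α} + z_β) / d)².
z_{α} + z_β = 1.645 + 0.674 = 2.319.
n = 2 × (2.319 / 0.80)² = 2 × 2.899² = 2 × 8.40 = 16.8.
Round up to the next whole participant.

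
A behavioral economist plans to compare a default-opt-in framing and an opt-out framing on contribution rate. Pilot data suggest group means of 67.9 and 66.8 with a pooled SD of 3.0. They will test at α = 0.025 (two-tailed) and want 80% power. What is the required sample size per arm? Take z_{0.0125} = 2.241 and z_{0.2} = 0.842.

Cohen's d = |M₁ − M₂| / SD_pooled = |67.9 − 66.8| / 3.0 = 1.1 / 3.0 = 0.367.
For two independent groups with equal n: n = 2·((z_{α/2} + z_β) / d)².
z_{α/2} + z_β = 2.241 + 0.842 = 3.083.
n = 2 × (3.083 / 0.367)² = 2 × 8.401² = 2 × 70.57 = 141.1.
Round up to the next whole participant.

n = 142 per group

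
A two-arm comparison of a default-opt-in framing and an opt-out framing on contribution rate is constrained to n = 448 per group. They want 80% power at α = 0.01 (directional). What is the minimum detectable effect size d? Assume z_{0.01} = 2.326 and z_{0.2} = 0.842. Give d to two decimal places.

For two independent groups of n = 448 each: d_min = (z_{α} + z_β)·√(2/n).
z-sum = 2.326 + 0.842 = 3.168.
d_min = 3.168 × √(2/448) = 3.168 × 0.0668 = 0.212.

d_min ≈ 0.21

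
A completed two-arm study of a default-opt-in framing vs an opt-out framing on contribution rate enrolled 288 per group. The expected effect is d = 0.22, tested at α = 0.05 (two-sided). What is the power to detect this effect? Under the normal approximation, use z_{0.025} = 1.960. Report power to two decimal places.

For two equal groups, power = Φ(d·√(n/2) − z_{α/2}).
d·√(n/2) = 0.22 × √(288/2) = 0.22 × 12.000 = 2.640.
z_β = 2.640 − 1.960 = 0.680.
Power = Φ(0.680) = 0.752.

power ≈ 0.75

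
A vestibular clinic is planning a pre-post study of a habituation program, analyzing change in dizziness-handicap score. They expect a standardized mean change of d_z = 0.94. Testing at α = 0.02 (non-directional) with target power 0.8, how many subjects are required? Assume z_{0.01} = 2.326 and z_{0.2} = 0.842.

For a paired (one-sample on differences) test: n = ((z_{α/2} + z_β) / d)².
z_{α/2} + z_β = 2.326 + 0.842 = 3.168.
n = (3.168 / 0.94)² = 3.370² = 11.36.
Round up.

n = 12 pairs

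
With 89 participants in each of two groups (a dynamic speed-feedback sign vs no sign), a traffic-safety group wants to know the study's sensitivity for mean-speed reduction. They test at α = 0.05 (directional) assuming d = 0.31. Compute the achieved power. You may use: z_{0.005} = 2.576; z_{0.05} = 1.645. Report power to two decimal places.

power ≈ 0.66

For two equal groups, power = Φ(d·√(n/2) − z_{α}).
d·√(n/2) = 0.31 × √(89/2) = 0.31 × 6.671 = 2.068.
z_β = 2.068 − 1.645 = 0.423.
Power = Φ(0.423) = 0.664.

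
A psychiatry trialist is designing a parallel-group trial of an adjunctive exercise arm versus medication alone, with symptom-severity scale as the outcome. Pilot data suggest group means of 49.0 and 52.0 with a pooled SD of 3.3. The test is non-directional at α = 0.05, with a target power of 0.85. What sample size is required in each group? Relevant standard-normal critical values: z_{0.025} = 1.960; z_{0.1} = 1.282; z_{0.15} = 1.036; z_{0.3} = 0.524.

Cohen's d = |M₁ − M₂| / SD_pooled = |49.0 − 52.0| / 3.3 = 3.0 / 3.3 = 0.909.
For two independent groups with equal n: n = 2·((z_{α/2} + z_β) / d)².
z_{α/2} + z_β = 1.960 + 1.036 = 2.996.
n = 2 × (2.996 / 0.909)² = 2 × 3.296² = 2 × 10.86 = 21.7.
Round up to the next whole participant.

n = 22 per group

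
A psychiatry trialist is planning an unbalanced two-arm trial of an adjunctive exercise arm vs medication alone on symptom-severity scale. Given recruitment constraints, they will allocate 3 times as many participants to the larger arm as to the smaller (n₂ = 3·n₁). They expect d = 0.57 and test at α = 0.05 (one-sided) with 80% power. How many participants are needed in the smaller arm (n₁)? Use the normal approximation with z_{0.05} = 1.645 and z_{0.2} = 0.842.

With allocation ratio k = n₂/n₁ = 3, Var(x̄₁−x̄₂) = σ²(1/n₁ + 1/(k·n₁)) = σ²·(k+1)/(k·n₁).
So n₁ = (1 + 1/k)·((z_{α} + z_β)/d)² = 1.333 × (2.487/0.57)².
n₁ = 1.333 × 19.04 = 25.4.
Round up: n₁ = 26, giving n₂ = 3 × 26 = 78.

n₁ = 26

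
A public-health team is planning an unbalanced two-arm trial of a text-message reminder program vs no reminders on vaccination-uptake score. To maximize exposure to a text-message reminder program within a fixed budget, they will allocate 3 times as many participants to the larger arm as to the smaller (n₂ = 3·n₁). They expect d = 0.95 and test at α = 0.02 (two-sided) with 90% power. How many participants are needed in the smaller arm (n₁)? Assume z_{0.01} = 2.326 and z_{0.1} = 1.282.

n₁ = 20

With allocation ratio k = n₂/n₁ = 3, Var(x̄₁−x̄₂) = σ²(1/n₁ + 1/(k·n₁)) = σ²·(k+1)/(k·n₁).
So n₁ = (1 + 1/k)·((z_{α/2} + z_β)/d)² = 1.333 × (3.608/0.95)².
n₁ = 1.333 × 14.42 = 19.2.
Round up: n₁ = 20, giving n₂ = 3 × 20 = 60.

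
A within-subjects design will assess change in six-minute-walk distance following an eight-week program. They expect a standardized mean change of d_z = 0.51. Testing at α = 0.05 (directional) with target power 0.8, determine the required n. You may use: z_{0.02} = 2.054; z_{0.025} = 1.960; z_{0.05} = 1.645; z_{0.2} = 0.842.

For a paired (one-sample on differences) test: n = ((z_{α} + z_β) / d)².
z_{α} + z_β = 1.645 + 0.842 = 2.487.
n = (2.487 / 0.51)² = 4.876² = 23.78.
Round up.

n = 24 pairs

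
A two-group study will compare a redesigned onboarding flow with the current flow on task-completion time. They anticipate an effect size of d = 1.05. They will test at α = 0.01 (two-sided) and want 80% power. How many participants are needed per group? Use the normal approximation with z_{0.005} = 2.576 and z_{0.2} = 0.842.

For two independent groups with equal n: n = 2·((z_{α/2} + z_β) / d)².
z_{α/2} + z_β = 2.576 + 0.842 = 3.418.
n = 2 × (3.418 / 1.05)² = 2 × 3.255² = 2 × 10.60 = 21.2.
Round up to the next whole participant.

n = 22 per group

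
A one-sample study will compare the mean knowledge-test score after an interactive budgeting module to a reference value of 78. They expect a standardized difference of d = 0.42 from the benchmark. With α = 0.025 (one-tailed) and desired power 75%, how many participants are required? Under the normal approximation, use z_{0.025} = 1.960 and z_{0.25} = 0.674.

n = 40

For a one-sample test: n = ((z_{α} + z_β) / d)².
z_{α} + z_β = 1.960 + 0.674 = 2.634.
n = (2.634 / 0.42)² = 6.271² = 39.33.
Round up.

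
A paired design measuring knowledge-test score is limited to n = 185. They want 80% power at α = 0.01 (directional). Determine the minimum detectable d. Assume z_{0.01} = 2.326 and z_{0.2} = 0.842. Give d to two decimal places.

d_min ≈ 0.23

For a single sample (or paired design) of n = 185: d_min = (z_{α} + z_β)/√n.
z-sum = 2.326 + 0.842 = 3.168.
d_min = 3.168 / √185 = 3.168 / 13.601 = 0.233.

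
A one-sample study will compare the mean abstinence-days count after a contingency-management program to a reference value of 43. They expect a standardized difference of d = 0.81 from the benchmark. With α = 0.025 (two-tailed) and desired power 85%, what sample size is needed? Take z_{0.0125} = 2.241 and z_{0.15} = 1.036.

For a one-sample test: n = ((z_{α/2} + z_β) / d)².
z_{α/2} + z_β = 2.241 + 1.036 = 3.277.
n = (3.277 / 0.81)² = 4.046² = 16.37.
Round up.

n = 17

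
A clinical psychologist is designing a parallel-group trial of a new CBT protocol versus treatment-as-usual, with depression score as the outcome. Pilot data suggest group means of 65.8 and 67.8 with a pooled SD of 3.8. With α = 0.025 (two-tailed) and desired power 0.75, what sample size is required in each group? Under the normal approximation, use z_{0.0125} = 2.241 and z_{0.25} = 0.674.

n = 62 per group

Cohen's d = |M₁ − M₂| / SD_pooled = |65.8 − 67.8| / 3.8 = 2.0 / 3.8 = 0.526.
For two independent groups with equal n: n = 2·((z_{α/2} + z_β) / d)².
z_{α/2} + z_β = 2.241 + 0.674 = 2.915.
n = 2 × (2.915 / 0.526)² = 2 × 5.542² = 2 × 30.71 = 61.4.
Round up to the next whole participant.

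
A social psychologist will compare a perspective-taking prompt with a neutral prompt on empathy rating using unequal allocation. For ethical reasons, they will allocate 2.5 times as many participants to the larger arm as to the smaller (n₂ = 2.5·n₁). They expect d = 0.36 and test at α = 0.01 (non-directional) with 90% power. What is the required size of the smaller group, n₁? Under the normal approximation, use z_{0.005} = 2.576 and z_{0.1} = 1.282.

n₁ = 161

With allocation ratio k = n₂/n₁ = 2.5, Var(x̄₁−x̄₂) = σ²(1/n₁ + 1/(k·n₁)) = σ²·(k+1)/(k·n₁).
So n₁ = (1 + 1/k)·((z_{α/2} + z_β)/d)² = 1.400 × (3.858/0.36)².
n₁ = 1.400 × 114.85 = 160.8.
Round up: n₁ = 161, giving n₂ = ⌈2.5 × 161⌉ = ⌈402.5⌉ = 403.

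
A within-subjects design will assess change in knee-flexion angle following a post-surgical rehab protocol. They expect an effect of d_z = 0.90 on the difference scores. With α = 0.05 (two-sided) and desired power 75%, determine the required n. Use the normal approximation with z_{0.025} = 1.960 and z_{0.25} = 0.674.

For a paired (one-sample on differences) test: n = ((z_{α/2} + z_β) / d)².
z_{α/2} + z_β = 1.960 + 0.674 = 2.634.
n = (2.634 / 0.90)² = 2.927² = 8.57.
Round up.

n = 9 pairs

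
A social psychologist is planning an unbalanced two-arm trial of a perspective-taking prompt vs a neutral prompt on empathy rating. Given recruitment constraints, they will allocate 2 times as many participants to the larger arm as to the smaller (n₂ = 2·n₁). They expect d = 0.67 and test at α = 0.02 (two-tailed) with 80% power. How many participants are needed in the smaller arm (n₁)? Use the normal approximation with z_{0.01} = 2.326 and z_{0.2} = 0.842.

With allocation ratio k = n₂/n₁ = 2, Var(x̄₁−x̄₂) = σ²(1/n₁ + 1/(k·n₁)) = σ²·(k+1)/(k·n₁).
So n₁ = (1 + 1/k)·((z_{α/2} + z_β)/d)² = 1.500 × (3.168/0.67)².
n₁ = 1.500 × 22.36 = 33.5.
Round up: n₁ = 34, giving n₂ = 2 × 34 = 68.

n₁ = 34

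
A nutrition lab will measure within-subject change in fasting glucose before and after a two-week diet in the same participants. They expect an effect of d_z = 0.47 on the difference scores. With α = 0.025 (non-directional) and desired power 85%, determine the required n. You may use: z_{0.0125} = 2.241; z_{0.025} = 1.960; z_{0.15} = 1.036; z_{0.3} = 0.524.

n = 49 pairs

For a paired (one-sample on differences) test: n = ((z_{α/2} + z_β) / d)².
z_{α/2} + z_β = 2.241 + 1.036 = 3.277.
n = (3.277 / 0.47)² = 6.972² = 48.61.
Round up.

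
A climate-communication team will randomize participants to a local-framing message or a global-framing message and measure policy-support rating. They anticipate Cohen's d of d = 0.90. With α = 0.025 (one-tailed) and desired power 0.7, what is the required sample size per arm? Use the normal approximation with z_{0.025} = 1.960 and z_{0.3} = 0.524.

For two independent groups with equal n: n = 2·((z_{α} + z_β) / d)².
z_{α} + z_β = 1.960 + 0.524 = 2.484.
n = 2 × (2.484 / 0.90)² = 2 × 2.760² = 2 × 7.62 = 15.2.
Round up to the next whole participant.

n = 16 per group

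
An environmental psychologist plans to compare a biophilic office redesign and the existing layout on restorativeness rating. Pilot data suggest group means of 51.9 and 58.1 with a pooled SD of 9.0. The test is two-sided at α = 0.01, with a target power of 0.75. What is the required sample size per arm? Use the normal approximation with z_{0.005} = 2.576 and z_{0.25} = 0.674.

n = 45 per group

Cohen's d = |M₁ − M₂| / SD_pooled = |51.9 − 58.1| / 9.0 = 6.2 / 9.0 = 0.689.
For two independent groups with equal n: n = 2·((z_{α/2} + z_β) / d)².
z_{α/2} + z_β = 2.576 + 0.674 = 3.250.
n = 2 × (3.250 / 0.689)² = 2 × 4.717² = 2 × 22.25 = 44.5.
Round up to the next whole participant.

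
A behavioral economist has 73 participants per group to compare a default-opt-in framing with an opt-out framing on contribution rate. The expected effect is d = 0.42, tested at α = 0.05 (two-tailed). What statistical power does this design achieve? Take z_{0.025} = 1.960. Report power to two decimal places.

power ≈ 0.72

For two equal groups, power = Φ(d·√(n/2) − z_{α/2}).
d·√(n/2) = 0.42 × √(73/2) = 0.42 × 6.042 = 2.537.
z_β = 2.537 − 1.960 = 0.577.
Power = Φ(0.577) = 0.718.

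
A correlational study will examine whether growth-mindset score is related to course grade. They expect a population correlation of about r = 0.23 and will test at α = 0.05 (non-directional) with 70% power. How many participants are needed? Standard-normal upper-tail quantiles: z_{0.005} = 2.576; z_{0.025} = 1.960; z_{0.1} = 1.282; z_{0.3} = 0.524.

Fisher's z: C = ½·ln((1+r)/(1−r)) = ½·ln(1.5974) = 0.2342.
n = ((z_{α/2} + z_β)/C)² + 3.
(1.960 + 0.524) / 0.2342 = 2.484 / 0.2342 = 10.606.
n = 10.606² + 3 = 112.49 + 3 = 115.5.
Round up.

n = 116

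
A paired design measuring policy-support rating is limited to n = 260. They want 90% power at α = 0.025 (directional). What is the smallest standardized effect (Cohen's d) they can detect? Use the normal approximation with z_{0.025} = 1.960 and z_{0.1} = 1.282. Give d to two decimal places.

For a single sample (or paired design) of n = 260: d_min = (z_{α} + z_β)/√n.
z-sum = 1.960 + 1.282 = 3.242.
d_min = 3.242 / √260 = 3.242 / 16.125 = 0.201.

d_min ≈ 0.20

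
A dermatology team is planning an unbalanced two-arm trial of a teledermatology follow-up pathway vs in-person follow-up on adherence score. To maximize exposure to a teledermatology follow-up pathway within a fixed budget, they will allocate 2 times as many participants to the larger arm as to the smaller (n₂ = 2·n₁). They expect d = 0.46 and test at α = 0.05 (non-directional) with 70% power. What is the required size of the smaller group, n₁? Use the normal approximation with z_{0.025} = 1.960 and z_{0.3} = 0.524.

With allocation ratio k = n₂/n₁ = 2, Var(x̄₁−x̄₂) = σ²(1/n₁ + 1/(k·n₁)) = σ²·(k+1)/(k·n₁).
So n₁ = (1 + 1/k)·((z_{α/2} + z_β)/d)² = 1.500 × (2.484/0.46)².
n₁ = 1.500 × 29.16 = 43.7.
Round up: n₁ = 44, giving n₂ = 2 × 44 = 88.

n₁ = 44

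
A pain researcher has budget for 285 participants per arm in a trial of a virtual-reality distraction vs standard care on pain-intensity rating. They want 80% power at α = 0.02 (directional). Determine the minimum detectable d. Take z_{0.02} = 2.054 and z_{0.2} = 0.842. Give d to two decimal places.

For two independent groups of n = 285 each: d_min = (z_{α} + z_β)·√(2/n).
z-sum = 2.054 + 0.842 = 2.896.
d_min = 2.896 × √(2/285) = 2.896 × 0.0838 = 0.243.

d_min ≈ 0.24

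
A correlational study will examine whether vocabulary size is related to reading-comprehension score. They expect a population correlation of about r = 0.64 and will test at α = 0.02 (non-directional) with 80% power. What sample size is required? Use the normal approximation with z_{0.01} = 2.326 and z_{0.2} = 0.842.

Fisher's z: C = ½·ln((1+r)/(1−r)) = ½·ln(4.5556) = 0.7582.
n = ((z_{α/2} + z_β)/C)² + 3.
(2.326 + 0.842) / 0.7582 = 3.168 / 0.7582 = 4.178.
n = 4.178² + 3 = 17.46 + 3 = 20.5.
Round up.

n = 21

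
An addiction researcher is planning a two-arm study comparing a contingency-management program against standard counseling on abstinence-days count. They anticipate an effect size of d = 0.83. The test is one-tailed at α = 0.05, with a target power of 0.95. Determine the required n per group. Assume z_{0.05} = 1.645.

n = 32 per group

For two independent groups with equal n: n = 2·((z_{α} + z_β) / d)².
z_{α} + z_β = 1.645 + 1.645 = 3.290.
n = 2 × (3.290 / 0.83)² = 2 × 3.964² = 2 × 15.71 = 31.4.
Round up to the next whole participant.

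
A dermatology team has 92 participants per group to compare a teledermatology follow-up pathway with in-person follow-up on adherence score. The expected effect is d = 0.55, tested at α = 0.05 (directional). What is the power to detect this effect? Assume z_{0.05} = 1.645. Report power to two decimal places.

For two equal groups, power = Φ(d·√(n/2) − z_{α}).
d·√(n/2) = 0.55 × √(92/2) = 0.55 × 6.782 = 3.730.
z_β = 3.730 − 1.645 = 2.085.
Power = Φ(2.085) = 0.981.

power ≈ 0.98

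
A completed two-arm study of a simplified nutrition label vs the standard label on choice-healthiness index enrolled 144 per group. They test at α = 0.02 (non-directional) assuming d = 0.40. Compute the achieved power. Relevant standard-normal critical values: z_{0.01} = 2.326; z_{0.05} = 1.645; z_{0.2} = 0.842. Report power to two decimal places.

For two equal groups, power = Φ(d·√(n/2) − z_{α/2}).
d·√(n/2) = 0.40 × √(144/2) = 0.40 × 8.485 = 3.394.
z_β = 3.394 − 2.326 = 1.068.
Power = Φ(1.068) = 0.857.

power ≈ 0.86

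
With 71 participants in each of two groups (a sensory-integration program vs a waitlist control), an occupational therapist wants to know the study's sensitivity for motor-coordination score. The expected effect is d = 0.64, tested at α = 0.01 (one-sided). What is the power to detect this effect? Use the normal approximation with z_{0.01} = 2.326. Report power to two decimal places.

power ≈ 0.93

For two equal groups, power = Φ(d·√(n/2) − z_{α}).
d·√(n/2) = 0.64 × √(71/2) = 0.64 × 5.958 = 3.813.
z_β = 3.813 − 2.326 = 1.487.
Power = Φ(1.487) = 0.932.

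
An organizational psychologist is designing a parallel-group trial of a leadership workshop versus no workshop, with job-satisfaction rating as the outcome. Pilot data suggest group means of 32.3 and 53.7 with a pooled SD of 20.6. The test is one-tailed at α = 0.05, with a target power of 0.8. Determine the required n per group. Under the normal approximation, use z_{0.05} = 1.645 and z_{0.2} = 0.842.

Cohen's d = |M₁ − M₂| / SD_pooled = |32.3 − 53.7| / 20.6 = 21.4 / 20.6 = 1.039.
For two independent groups with equal n: n = 2·((z_{α} + z_β) / d)².
z_{α} + z_β = 1.645 + 0.842 = 2.487.
n = 2 × (2.487 / 1.039)² = 2 × 2.394² = 2 × 5.73 = 11.5.
Round up to the next whole participant.

n = 12 per group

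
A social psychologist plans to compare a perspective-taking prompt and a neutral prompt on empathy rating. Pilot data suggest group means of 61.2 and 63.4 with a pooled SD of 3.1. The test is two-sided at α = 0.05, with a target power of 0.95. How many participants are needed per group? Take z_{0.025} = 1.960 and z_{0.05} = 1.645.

n = 52 per group

Cohen's d = |M₁ − M₂| / SD_pooled = |61.2 − 63.4| / 3.1 = 2.2 / 3.1 = 0.710.
For two independent groups with equal n: n = 2·((z_{α/2} + z_β) / d)².
z_{α/2} + z_β = 1.960 + 1.645 = 3.605.
n = 2 × (3.605 / 0.710)² = 2 × 5.077² = 2 × 25.78 = 51.6.
Round up to the next whole participant.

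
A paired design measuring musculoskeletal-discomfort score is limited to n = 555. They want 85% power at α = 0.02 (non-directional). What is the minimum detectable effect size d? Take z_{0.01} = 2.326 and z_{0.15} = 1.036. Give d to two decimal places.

d_min ≈ 0.14

For a single sample (or paired design) of n = 555: d_min = (z_{α/2} + z_β)/√n.
z-sum = 2.326 + 1.036 = 3.362.
d_min = 3.362 / √555 = 3.362 / 23.558 = 0.143.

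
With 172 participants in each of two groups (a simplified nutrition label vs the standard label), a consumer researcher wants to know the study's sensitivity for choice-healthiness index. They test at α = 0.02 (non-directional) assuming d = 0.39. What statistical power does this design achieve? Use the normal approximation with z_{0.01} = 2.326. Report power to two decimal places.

power ≈ 0.90

For two equal groups, power = Φ(d·√(n/2) − z_{α/2}).
d·√(n/2) = 0.39 × √(172/2) = 0.39 × 9.274 = 3.617.
z_β = 3.617 − 2.326 = 1.291.
Power = Φ(1.291) = 0.902.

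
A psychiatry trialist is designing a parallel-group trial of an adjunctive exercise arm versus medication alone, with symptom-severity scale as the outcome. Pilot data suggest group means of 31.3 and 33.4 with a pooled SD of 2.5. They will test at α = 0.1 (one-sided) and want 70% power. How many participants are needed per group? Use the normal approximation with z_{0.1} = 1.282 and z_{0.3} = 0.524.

n = 10 per group

Cohen's d = |M₁ − M₂| / SD_pooled = |31.3 − 33.4| / 2.5 = 2.1 / 2.5 = 0.840.
For two independent groups with equal n: n = 2·((z_{α} + z_β) / d)².
z_{α} + z_β = 1.282 + 0.524 = 1.806.
n = 2 × (1.806 / 0.840)² = 2 × 2.150² = 2 × 4.62 = 9.2.
Round up to the next whole participant.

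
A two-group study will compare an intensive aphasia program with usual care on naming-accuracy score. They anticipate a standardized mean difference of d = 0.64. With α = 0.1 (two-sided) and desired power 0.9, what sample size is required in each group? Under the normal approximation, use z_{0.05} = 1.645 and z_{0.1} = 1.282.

For two independent groups with equal n: n = 2·((z_{α/2} + z_β) / d)².
z_{α/2} + z_β = 1.645 + 1.282 = 2.927.
n = 2 × (2.927 / 0.64)² = 2 × 4.573² = 2 × 20.92 = 41.8.
Round up to the next whole participant.

n = 42 per group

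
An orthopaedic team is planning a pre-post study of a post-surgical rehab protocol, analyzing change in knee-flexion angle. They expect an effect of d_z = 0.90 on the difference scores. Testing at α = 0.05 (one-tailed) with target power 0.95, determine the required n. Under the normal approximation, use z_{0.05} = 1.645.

n = 14 pairs

For a paired (one-sample on differences) test: n = ((z_{α} + z_β) / d)².
z_{α} + z_β = 1.645 + 1.645 = 3.290.
n = (3.290 / 0.90)² = 3.656² = 13.36.
Round up.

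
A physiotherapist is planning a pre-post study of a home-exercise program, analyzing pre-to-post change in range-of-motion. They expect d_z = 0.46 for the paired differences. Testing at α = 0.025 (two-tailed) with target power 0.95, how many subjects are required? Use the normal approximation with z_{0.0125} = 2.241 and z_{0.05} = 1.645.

n = 72 pairs

For a paired (one-sample on differences) test: n = ((z_{α/2} + z_β) / d)².
z_{α/2} + z_β = 2.241 + 1.645 = 3.886.
n = (3.886 / 0.46)² = 8.448² = 71.37.
Round up.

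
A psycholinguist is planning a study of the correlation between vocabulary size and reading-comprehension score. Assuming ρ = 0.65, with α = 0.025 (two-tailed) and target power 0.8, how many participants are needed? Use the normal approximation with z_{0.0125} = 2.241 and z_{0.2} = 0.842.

Fisher's z: C = ½·ln((1+r)/(1−r)) = ½·ln(4.7143) = 0.7753.
n = ((z_{α/2} + z_β)/C)² + 3.
(2.241 + 0.842) / 0.7753 = 3.083 / 0.7753 = 3.977.
n = 3.977² + 3 = 15.81 + 3 = 18.8.
Round up.

n = 19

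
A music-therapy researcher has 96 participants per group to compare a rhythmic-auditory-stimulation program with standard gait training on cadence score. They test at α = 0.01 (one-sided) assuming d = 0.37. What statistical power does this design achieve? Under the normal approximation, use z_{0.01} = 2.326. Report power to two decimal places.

For two equal groups, power = Φ(d·√(n/2) − z_{α}).
d·√(n/2) = 0.37 × √(96/2) = 0.37 × 6.928 = 2.563.
z_β = 2.563 − 2.326 = 0.237.
Power = Φ(0.237) = 0.594.

power ≈ 0.59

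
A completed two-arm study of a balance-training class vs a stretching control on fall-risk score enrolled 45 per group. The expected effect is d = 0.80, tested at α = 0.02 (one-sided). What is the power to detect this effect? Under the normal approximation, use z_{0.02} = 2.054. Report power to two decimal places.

For two equal groups, power = Φ(d·√(n/2) − z_{α}).
d·√(n/2) = 0.80 × √(45/2) = 0.80 × 4.743 = 3.795.
z_β = 3.795 − 2.054 = 1.741.
Power = Φ(1.741) = 0.959.

power ≈ 0.96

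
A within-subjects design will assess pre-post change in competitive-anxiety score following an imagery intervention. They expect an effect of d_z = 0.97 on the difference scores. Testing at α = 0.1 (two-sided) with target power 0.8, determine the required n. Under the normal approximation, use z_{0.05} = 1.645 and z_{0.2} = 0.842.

n = 7 pairs

For a paired (one-sample on differences) test: n = ((z_{α/2} + z_β) / d)².
z_{α/2} + z_β = 1.645 + 0.842 = 2.487.
n = (2.487 / 0.97)² = 2.564² = 6.57.
Round up.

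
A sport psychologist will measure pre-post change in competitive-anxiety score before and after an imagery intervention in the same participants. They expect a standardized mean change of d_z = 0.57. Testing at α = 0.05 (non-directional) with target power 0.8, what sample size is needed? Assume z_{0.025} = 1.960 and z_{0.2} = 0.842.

For a paired (one-sample on differences) test: n = ((z_{α/2} + z_β) / d)².
z_{α/2} + z_β = 1.960 + 0.842 = 2.802.
n = (2.802 / 0.57)² = 4.916² = 24.16.
Round up.

n = 25 pairs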